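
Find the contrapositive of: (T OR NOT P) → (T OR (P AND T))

Contrapositive: NOT (T OR (P AND T)) → NOT (T OR NOT P)
Note: A statement and its contrapositive are logically equivalent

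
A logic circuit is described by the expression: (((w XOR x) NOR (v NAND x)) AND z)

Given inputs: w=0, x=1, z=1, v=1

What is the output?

Substituting: (((0 XOR 1) NOR (1 NAND 1)) AND 1)
= 0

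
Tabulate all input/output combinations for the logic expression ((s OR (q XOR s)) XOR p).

p | s | q | Output
------------------
0 | 0 | 0 | 0
0 | 0 | 1 | 1
0 | 1 | 0 | 1
0 | 1 | 1 | 1
1 | 0 | 0 | 1
1 | 0 | 1 | 0
1 | 1 | 0 | 0
1 | 1 | 1 | 0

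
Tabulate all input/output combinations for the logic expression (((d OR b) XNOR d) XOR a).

d | b | a | Output
------------------
0 | 0 | 0 | 1
0 | 0 | 1 | 0
0 | 1 | 0 | 0
0 | 1 | 1 | 1
1 | 0 | 0 | 1
1 | 0 | 1 | 0
1 | 1 | 0 | 1
1 | 1 | 1 | 0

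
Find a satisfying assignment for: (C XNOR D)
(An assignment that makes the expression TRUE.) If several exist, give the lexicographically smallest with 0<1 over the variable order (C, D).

C=0, D=0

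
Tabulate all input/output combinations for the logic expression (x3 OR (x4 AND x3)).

x4 | x3 | Output
----------------
0 | 0 | 0
0 | 1 | 1
1 | 0 | 0
1 | 1 | 1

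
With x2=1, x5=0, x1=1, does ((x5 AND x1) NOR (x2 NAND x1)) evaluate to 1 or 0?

Substituting: ((0 AND 1) NOR (1 NAND 1))
= 1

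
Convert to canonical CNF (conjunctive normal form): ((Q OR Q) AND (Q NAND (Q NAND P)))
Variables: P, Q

(P OR Q) AND (P OR NOT Q) AND (NOT P OR Q)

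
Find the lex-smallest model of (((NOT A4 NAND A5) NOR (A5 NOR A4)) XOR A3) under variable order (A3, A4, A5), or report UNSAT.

A3=0, A4=0, A5=1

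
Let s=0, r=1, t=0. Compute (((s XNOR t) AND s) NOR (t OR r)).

Substituting: (((0 XNOR 0) AND 0) NOR (0 OR 1))
= 0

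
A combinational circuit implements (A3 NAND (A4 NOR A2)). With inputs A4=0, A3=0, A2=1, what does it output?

Substituting: (0 NAND (0 NOR 1))
= 1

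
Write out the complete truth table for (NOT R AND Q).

Q | R | Output
--------------
0 | 0 | 0
0 | 1 | 0
1 | 0 | 1
1 | 1 | 0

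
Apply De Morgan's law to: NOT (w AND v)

NOT w OR NOT v
De Morgan's: NOT(AND of terms) = OR of negations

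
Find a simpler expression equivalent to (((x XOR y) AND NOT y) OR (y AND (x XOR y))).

By distribution ((E AND v) OR (E AND NOT v) = E):
= (x XOR y)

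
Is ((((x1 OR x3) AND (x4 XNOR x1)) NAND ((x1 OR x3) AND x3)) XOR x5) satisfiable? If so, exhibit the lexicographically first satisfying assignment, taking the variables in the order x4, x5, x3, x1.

x4=0, x5=0, x3=0, x1=0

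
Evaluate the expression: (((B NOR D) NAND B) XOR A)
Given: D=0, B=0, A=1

Substituting: (((0 NOR 0) NAND 0) XOR 1)
= 0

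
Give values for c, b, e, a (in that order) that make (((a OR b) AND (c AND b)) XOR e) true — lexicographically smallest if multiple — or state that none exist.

c=0, b=0, e=1, a=0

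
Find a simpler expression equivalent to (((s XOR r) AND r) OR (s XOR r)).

By absorption (E OR (E AND v) = E):
= (s XOR r)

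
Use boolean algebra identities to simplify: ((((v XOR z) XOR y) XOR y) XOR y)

By XOR self-cancellation ((E XOR v) XOR v = E):
= ((v XOR z) XOR y)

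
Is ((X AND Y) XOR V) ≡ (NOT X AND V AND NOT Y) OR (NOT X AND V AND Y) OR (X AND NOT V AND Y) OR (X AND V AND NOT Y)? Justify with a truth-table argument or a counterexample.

Yes, they are equivalent — the two output columns agree on all 8 assignments:
X | V | Y | Expression 1 | Expression 2
---------------------------------------
0 | 0 | 0 | 0 | 0
0 | 0 | 1 | 0 | 0
0 | 1 | 0 | 1 | 1
0 | 1 | 1 | 1 | 1
1 | 0 | 0 | 0 | 0
1 | 0 | 1 | 1 | 1
1 | 1 | 0 | 1 | 1
1 | 1 | 1 | 0 | 0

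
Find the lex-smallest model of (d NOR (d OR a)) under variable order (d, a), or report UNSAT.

d=0, a=0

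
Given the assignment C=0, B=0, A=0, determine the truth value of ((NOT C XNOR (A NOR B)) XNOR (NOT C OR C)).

Substituting: ((NOT 0 XNOR (0 NOR 0)) XNOR (NOT 0 OR 0))
= 1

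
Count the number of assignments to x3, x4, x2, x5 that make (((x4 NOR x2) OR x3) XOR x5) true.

Satisfying assignments: (0,0,0,0), (0,0,1,1), (0,1,0,1), (0,1,1,1), (1,0,0,0), (1,0,1,0), (1,1,0,0), (1,1,1,0)
Count: 8 out of 16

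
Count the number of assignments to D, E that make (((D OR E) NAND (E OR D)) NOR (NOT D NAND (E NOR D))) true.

No assignment satisfies the expression.
Count: 0 out of 4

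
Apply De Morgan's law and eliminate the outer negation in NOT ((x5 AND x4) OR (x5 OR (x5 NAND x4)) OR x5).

NOT (x5 AND x4) AND NOT (x5 OR (x5 NAND x4)) AND NOT x5
De Morgan's: NOT(OR of terms) = AND of negations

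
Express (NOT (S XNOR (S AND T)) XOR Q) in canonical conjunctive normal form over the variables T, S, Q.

(T OR S OR Q) AND (T OR NOT S OR NOT Q) AND (NOT T OR S OR Q) AND (NOT T OR NOT S OR Q)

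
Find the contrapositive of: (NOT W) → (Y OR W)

Contrapositive: NOT (Y OR W) → W
Note: A statement and its contrapositive are logically equivalent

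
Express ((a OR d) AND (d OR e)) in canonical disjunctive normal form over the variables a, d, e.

(NOT a AND d AND NOT e) OR (NOT a AND d AND e) OR (a AND NOT d AND e) OR (a AND d AND NOT e) OR (a AND d AND e)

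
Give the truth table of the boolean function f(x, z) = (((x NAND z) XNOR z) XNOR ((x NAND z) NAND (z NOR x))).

x | z | Output
--------------
0 | 0 | 1
0 | 1 | 1
1 | 0 | 0
1 | 1 | 0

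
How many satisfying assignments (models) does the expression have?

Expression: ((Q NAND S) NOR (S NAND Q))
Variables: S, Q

Satisfying assignments: (1,1)
Count: 1 out of 4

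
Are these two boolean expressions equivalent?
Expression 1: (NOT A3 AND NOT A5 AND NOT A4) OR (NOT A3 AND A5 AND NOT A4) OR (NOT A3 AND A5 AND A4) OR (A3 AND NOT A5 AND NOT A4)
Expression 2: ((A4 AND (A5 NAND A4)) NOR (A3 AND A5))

Yes, they are equivalent — the two output columns agree on all 8 assignments:
A3 | A5 | A4 | Expression 1 | Expression 2
------------------------------------------
0 | 0 | 0 | 1 | 1
0 | 0 | 1 | 0 | 0
0 | 1 | 0 | 1 | 1
0 | 1 | 1 | 1 | 1
1 | 0 | 0 | 1 | 1
1 | 0 | 1 | 0 | 0
1 | 1 | 0 | 0 | 0
1 | 1 | 1 | 0 | 0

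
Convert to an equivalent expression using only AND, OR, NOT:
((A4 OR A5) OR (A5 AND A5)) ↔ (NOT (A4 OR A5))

(((A4 OR A5) OR (A5 AND A5)) AND (NOT (A4 OR A5))) OR (NOT ((A4 OR A5) OR (A5 AND A5)) AND (A4 OR A5))
(Biconditional = both true or both false)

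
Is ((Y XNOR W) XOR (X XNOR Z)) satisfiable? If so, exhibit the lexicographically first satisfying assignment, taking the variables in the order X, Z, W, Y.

X=0, Z=0, W=0, Y=1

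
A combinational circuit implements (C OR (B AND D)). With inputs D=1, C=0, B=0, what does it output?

Substituting: (0 OR (0 AND 1))
= 0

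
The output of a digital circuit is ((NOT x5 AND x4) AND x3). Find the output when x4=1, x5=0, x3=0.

Substituting: ((NOT 0 AND 1) AND 0)
= 0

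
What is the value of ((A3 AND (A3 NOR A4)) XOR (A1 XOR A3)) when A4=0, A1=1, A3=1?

Substituting: ((1 AND (1 NOR 0)) XOR (1 XOR 1))
= 0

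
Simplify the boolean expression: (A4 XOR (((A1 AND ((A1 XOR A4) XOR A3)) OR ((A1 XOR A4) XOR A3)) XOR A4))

By XOR self-cancellation ((E XOR v) XOR v = E) then absorption (E OR (E AND v) = E):
= ((A1 XOR A4) XOR A3)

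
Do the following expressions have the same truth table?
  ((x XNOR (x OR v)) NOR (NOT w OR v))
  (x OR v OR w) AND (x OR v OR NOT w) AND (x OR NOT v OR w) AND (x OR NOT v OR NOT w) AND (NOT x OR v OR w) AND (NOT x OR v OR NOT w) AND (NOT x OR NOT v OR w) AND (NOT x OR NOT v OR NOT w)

Yes, they are equivalent — the two output columns agree on all 8 assignments:
x | v | w | Expression 1 | Expression 2
---------------------------------------
0 | 0 | 0 | 0 | 0
0 | 0 | 1 | 0 | 0
0 | 1 | 0 | 0 | 0
0 | 1 | 1 | 0 | 0
1 | 0 | 0 | 0 | 0
1 | 0 | 1 | 0 | 0
1 | 1 | 0 | 0 | 0
1 | 1 | 1 | 0 | 0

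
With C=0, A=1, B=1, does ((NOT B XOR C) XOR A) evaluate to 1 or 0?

Substituting: ((NOT 1 XOR 0) XOR 1)
= 1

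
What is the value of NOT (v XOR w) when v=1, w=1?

Substituting: NOT (1 XOR 1)
= 1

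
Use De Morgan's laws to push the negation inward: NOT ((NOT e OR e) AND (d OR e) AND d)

NOT (NOT e OR e) OR NOT (d OR e) OR NOT d
De Morgan's: NOT(AND of terms) = OR of negations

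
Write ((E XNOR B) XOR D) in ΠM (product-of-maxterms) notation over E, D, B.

ΠM(1, 2, 4, 7) = (E OR D OR NOT B) AND (E OR NOT D OR B) AND (NOT E OR D OR B) AND (NOT E OR NOT D OR NOT B)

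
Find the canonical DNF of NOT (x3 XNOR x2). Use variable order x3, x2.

(NOT x3 AND x2) OR (x3 AND NOT x2)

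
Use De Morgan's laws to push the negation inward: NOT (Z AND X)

NOT Z OR NOT X
De Morgan's: NOT(AND of terms) = OR of negations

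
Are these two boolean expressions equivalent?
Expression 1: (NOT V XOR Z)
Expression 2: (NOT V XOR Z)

Yes, they are equivalent — the two output columns agree on all 4 assignments:
V | Z | Expression 1 | Expression 2
-----------------------------------
0 | 0 | 1 | 1
0 | 1 | 0 | 0
1 | 0 | 0 | 0
1 | 1 | 1 | 1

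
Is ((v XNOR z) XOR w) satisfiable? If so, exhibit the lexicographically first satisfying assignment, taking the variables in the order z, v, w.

z=0, v=0, w=0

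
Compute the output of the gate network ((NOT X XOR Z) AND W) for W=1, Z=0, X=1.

Substituting: ((NOT 1 XOR 0) AND 1)
= 0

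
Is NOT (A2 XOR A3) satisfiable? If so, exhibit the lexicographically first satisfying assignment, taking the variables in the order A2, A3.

A2=0, A3=0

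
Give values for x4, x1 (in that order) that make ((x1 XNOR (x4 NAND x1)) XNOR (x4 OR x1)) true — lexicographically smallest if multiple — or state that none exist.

x4=0, x1=0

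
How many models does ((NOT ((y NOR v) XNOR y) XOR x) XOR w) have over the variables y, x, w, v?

Satisfying assignments: (0,0,0,0), (0,0,1,1), (0,1,0,1), (0,1,1,0), (1,0,0,0), (1,0,0,1), (1,1,1,0), (1,1,1,1)
Count: 8 out of 16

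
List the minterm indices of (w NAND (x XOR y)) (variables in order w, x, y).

Σm(0, 1, 2, 3, 4, 7) = (NOT w AND NOT x AND NOT y) OR (NOT w AND NOT x AND y) OR (NOT w AND x AND NOT y) OR (NOT w AND x AND y) OR (w AND NOT x AND NOT y) OR (w AND x AND y)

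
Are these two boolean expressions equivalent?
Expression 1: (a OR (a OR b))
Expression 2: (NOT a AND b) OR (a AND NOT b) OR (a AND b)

Yes, they are equivalent — the two output columns agree on all 4 assignments:
a | b | Expression 1 | Expression 2
-----------------------------------
0 | 0 | 0 | 0
0 | 1 | 1 | 1
1 | 0 | 1 | 1
1 | 1 | 1 | 1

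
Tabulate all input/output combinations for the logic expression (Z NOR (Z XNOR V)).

Z | V | Output
--------------
0 | 0 | 0
0 | 1 | 1
1 | 0 | 0
1 | 1 | 0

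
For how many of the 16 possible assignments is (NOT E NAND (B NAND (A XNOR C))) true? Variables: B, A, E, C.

Satisfying assignments: (0,0,1,0), (0,0,1,1), (0,1,1,0), (0,1,1,1), (1,0,0,0), (1,0,1,0), (1,0,1,1), (1,1,0,1), (1,1,1,0), (1,1,1,1)
Count: 10 out of 16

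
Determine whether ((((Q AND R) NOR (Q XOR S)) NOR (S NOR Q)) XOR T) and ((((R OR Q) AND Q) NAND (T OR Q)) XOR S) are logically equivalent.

No. Counterexample: with R=0, T=0, Q=0, S=0, Expression 1 = 0 but Expression 2 = 1.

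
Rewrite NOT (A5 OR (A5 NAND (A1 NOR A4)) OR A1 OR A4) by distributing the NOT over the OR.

NOT A5 AND NOT (A5 NAND (A1 NOR A4)) AND NOT A1 AND NOT A4
De Morgan's: NOT(OR of terms) = AND of negations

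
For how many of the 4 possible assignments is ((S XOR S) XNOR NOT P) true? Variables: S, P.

Satisfying assignments: (0,1), (1,1)
Count: 2 out of 4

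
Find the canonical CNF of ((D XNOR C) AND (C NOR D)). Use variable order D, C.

(D OR NOT C) AND (NOT D OR C) AND (NOT D OR NOT C)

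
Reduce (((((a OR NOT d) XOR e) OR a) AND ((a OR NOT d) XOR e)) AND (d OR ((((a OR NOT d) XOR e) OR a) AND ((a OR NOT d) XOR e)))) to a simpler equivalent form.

By absorption (E AND (E OR v) = E) then absorption (E AND (E OR v) = E):
= ((a OR NOT d) XOR e)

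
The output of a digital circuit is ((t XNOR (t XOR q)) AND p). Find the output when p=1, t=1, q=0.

Substituting: ((1 XNOR (1 XOR 0)) AND 1)
= 1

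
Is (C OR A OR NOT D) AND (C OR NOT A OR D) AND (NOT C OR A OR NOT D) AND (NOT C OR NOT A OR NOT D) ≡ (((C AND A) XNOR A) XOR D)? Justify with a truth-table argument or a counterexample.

Yes, they are equivalent — the two output columns agree on all 8 assignments:
C | A | D | Expression 1 | Expression 2
---------------------------------------
0 | 0 | 0 | 1 | 1
0 | 0 | 1 | 0 | 0
0 | 1 | 0 | 0 | 0
0 | 1 | 1 | 1 | 1
1 | 0 | 0 | 1 | 1
1 | 0 | 1 | 0 | 0
1 | 1 | 0 | 1 | 1
1 | 1 | 1 | 0 | 0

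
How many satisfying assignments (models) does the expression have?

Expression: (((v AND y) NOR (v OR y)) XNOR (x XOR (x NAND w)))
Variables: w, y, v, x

Satisfying assignments: (0,0,0,0), (0,0,1,1), (0,1,0,1), (0,1,1,1), (1,0,0,0), (1,0,0,1)
Count: 6 out of 16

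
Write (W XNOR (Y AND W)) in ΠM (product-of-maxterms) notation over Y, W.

ΠM(1) = (Y OR NOT W)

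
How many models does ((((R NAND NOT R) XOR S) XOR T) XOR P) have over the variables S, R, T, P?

Satisfying assignments: (0,0,0,0), (0,0,1,1), (0,1,0,0), (0,1,1,1), (1,0,0,1), (1,0,1,0), (1,1,0,1), (1,1,1,0)
Count: 8 out of 16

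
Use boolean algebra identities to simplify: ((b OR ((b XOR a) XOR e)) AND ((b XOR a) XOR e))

By absorption (E AND (E OR v) = E):
= ((b XOR a) XOR e)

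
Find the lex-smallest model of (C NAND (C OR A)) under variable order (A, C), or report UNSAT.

A=0, C=0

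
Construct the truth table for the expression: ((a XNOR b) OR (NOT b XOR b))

b | a | Output
--------------
0 | 0 | 1
0 | 1 | 1
1 | 0 | 1
1 | 1 | 1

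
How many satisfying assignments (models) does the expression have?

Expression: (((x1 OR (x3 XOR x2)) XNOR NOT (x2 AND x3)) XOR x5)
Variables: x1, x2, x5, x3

Satisfying assignments: (0,0,0,1), (0,0,1,0), (0,1,0,0), (0,1,0,1), (1,0,0,0), (1,0,0,1), (1,1,0,0), (1,1,1,1)
Count: 8 out of 16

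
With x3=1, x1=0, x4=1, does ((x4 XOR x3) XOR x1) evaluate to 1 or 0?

Substituting: ((1 XOR 1) XOR 0)
= 0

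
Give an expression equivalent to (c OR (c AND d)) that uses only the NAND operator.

((c NAND c) NAND (((c NAND d) NAND (c NAND d)) NAND ((c NAND d) NAND (c NAND d))))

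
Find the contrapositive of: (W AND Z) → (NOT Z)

Contrapositive: Z → NOT (W AND Z)
Note: A statement and its contrapositive are logically equivalent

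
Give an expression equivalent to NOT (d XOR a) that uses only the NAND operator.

(((d NAND (d NAND a)) NAND (a NAND (d NAND a))) NAND ((d NAND (d NAND a)) NAND (a NAND (d NAND a))))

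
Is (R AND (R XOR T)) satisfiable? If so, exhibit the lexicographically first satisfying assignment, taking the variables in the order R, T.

R=1, T=0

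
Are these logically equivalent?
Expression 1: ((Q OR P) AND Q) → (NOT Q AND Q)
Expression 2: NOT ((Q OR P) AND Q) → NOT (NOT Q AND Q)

No, Inverse is not equivalent to original (counterexample: Q=1, P=0, T=0)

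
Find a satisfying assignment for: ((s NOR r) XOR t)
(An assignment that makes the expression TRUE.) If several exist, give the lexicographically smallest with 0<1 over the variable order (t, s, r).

t=0, s=0, r=0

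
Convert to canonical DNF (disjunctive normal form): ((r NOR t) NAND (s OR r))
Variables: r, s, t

(NOT r AND NOT s AND NOT t) OR (NOT r AND NOT s AND t) OR (NOT r AND s AND t) OR (r AND NOT s AND NOT t) OR (r AND NOT s AND t) OR (r AND s AND NOT t) OR (r AND s AND t)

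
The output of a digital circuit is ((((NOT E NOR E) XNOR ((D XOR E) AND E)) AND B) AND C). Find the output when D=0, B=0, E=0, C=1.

Substituting: ((((NOT 0 NOR 0) XNOR ((0 XOR 0) AND 0)) AND 0) AND 1)
= 0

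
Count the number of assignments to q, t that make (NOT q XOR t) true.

Satisfying assignments: (0,0), (1,1)
Count: 2 out of 4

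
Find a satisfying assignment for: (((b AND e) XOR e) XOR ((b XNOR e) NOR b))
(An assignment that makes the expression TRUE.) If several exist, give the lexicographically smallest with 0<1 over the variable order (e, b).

UNSATISFIABLE - no assignment makes this expression true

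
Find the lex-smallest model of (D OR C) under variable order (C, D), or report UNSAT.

C=0, D=1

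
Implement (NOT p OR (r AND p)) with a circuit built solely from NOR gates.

(((p NOR p) NOR ((r NOR r) NOR (p NOR p))) NOR ((p NOR p) NOR ((r NOR r) NOR (p NOR p))))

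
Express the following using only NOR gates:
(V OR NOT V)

((V NOR (V NOR V)) NOR (V NOR (V NOR V)))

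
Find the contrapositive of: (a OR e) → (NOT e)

Contrapositive: e → NOT (a OR e)
Note: A statement and its contrapositive are logically equivalent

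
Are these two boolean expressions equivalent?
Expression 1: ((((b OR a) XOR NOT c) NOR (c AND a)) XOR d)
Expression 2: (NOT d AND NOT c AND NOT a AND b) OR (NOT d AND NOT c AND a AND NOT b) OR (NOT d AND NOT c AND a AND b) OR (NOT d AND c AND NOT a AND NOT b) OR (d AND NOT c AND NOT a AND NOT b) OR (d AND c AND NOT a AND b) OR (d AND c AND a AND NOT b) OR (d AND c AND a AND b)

Yes, they are equivalent — the two output columns agree on all 16 assignments:
d | c | a | b | Expression 1 | Expression 2
-------------------------------------------
0 | 0 | 0 | 0 | 0 | 0
0 | 0 | 0 | 1 | 1 | 1
0 | 0 | 1 | 0 | 1 | 1
0 | 0 | 1 | 1 | 1 | 1
0 | 1 | 0 | 0 | 1 | 1
0 | 1 | 0 | 1 | 0 | 0
0 | 1 | 1 | 0 | 0 | 0
0 | 1 | 1 | 1 | 0 | 0
1 | 0 | 0 | 0 | 1 | 1
1 | 0 | 0 | 1 | 0 | 0
1 | 0 | 1 | 0 | 0 | 0
1 | 0 | 1 | 1 | 0 | 0
1 | 1 | 0 | 0 | 0 | 0
1 | 1 | 0 | 1 | 1 | 1
1 | 1 | 1 | 0 | 1 | 1
1 | 1 | 1 | 1 | 1 | 1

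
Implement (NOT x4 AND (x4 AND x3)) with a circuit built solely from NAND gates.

(((x4 NAND x4) NAND ((x4 NAND x3) NAND (x4 NAND x3))) NAND ((x4 NAND x4) NAND ((x4 NAND x3) NAND (x4 NAND x3))))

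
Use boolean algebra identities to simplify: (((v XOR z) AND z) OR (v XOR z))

By absorption (E OR (E AND v) = E):
= (v XOR z)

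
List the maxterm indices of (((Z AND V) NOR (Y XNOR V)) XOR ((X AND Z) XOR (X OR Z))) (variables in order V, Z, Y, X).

ΠM(0, 3, 5, 6, 9, 10, 13, 15) = (V OR Z OR Y OR X) AND (V OR Z OR NOT Y OR NOT X) AND (V OR NOT Z OR Y OR NOT X) AND (V OR NOT Z OR NOT Y OR X) AND (NOT V OR Z OR Y OR NOT X) AND (NOT V OR Z OR NOT Y OR X) AND (NOT V OR NOT Z OR Y OR NOT X) AND (NOT V OR NOT Z OR NOT Y OR NOT X)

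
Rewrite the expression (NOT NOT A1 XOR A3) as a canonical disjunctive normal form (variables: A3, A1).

(NOT A3 AND A1) OR (A3 AND NOT A1)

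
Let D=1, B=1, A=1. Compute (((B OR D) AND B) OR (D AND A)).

Substituting: (((1 OR 1) AND 1) OR (1 AND 1))
= 1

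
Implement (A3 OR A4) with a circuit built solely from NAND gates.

((A3 NAND A3) NAND (A4 NAND A4))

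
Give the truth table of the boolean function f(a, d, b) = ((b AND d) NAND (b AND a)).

a | d | b | Output
------------------
0 | 0 | 0 | 1
0 | 0 | 1 | 1
0 | 1 | 0 | 1
0 | 1 | 1 | 1
1 | 0 | 0 | 1
1 | 0 | 1 | 1
1 | 1 | 0 | 1
1 | 1 | 1 | 0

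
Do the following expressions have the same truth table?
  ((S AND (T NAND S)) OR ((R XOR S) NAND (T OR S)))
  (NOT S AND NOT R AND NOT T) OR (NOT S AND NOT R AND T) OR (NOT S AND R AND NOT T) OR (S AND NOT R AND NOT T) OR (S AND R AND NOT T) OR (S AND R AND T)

Yes, they are equivalent — the two output columns agree on all 8 assignments:
S | R | T | Expression 1 | Expression 2
---------------------------------------
0 | 0 | 0 | 1 | 1
0 | 0 | 1 | 1 | 1
0 | 1 | 0 | 1 | 1
0 | 1 | 1 | 0 | 0
1 | 0 | 0 | 1 | 1
1 | 0 | 1 | 0 | 0
1 | 1 | 0 | 1 | 1
1 | 1 | 1 | 1 | 1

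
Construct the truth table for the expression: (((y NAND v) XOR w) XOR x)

w | v | x | y | Output
----------------------
0 | 0 | 0 | 0 | 1
0 | 0 | 0 | 1 | 1
0 | 0 | 1 | 0 | 0
0 | 0 | 1 | 1 | 0
0 | 1 | 0 | 0 | 1
0 | 1 | 0 | 1 | 0
0 | 1 | 1 | 0 | 0
0 | 1 | 1 | 1 | 1
1 | 0 | 0 | 0 | 0
1 | 0 | 0 | 1 | 0
1 | 0 | 1 | 0 | 1
1 | 0 | 1 | 1 | 1
1 | 1 | 0 | 0 | 0
1 | 1 | 0 | 1 | 1
1 | 1 | 1 | 0 | 1
1 | 1 | 1 | 1 | 0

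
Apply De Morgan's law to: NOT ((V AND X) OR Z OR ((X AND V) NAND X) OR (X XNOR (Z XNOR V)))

NOT (V AND X) AND NOT Z AND NOT ((X AND V) NAND X) AND NOT (X XNOR (Z XNOR V))
De Morgan's: NOT(OR of terms) = AND of negations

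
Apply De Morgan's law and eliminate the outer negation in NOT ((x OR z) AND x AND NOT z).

NOT (x OR z) OR NOT x OR z
De Morgan's: NOT(AND of terms) = OR of negations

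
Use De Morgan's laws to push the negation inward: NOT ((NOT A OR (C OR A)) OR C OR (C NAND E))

NOT (NOT A OR (C OR A)) AND NOT C AND NOT (C NAND E)
De Morgan's: NOT(OR of terms) = AND of negations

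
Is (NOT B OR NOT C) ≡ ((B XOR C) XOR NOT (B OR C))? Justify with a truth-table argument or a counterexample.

Yes, they are equivalent — the two output columns agree on all 4 assignments:
B | C | Expression 1 | Expression 2
-----------------------------------
0 | 0 | 1 | 1
0 | 1 | 1 | 1
1 | 0 | 1 | 1
1 | 1 | 0 | 0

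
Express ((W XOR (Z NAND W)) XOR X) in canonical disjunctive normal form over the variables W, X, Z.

(NOT W AND NOT X AND NOT Z) OR (NOT W AND NOT X AND Z) OR (W AND NOT X AND Z) OR (W AND X AND NOT Z)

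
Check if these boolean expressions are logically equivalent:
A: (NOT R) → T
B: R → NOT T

No, Inverse is not equivalent to original (counterexample: Q=0, R=0, T=0)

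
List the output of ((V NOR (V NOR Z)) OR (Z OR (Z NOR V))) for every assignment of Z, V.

Z | V | Output
--------------
0 | 0 | 1
0 | 1 | 0
1 | 0 | 1
1 | 1 | 1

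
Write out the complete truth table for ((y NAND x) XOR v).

v | x | y | Output
------------------
0 | 0 | 0 | 1
0 | 0 | 1 | 1
0 | 1 | 0 | 1
0 | 1 | 1 | 0
1 | 0 | 0 | 0
1 | 0 | 1 | 0
1 | 1 | 0 | 0
1 | 1 | 1 | 1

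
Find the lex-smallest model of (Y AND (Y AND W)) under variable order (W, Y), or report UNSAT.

W=1, Y=1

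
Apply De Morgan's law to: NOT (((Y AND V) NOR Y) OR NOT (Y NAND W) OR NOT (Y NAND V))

NOT ((Y AND V) NOR Y) AND (Y NAND W) AND (Y NAND V)
De Morgan's: NOT(OR of terms) = AND of negations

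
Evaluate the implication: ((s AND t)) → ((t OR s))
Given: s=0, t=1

Antecedent ((s AND t)) = 0; consequent ((t OR s)) = 1.
0 → 1 = 1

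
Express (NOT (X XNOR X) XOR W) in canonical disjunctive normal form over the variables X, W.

(NOT X AND W) OR (X AND W)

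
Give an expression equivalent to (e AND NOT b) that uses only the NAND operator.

((e NAND (b NAND b)) NAND (e NAND (b NAND b)))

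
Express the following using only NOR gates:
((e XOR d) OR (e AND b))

((((((e NOR d) NOR (e NOR d)) NOR ((e NOR d) NOR (e NOR d))) NOR ((((e NOR e) NOR (d NOR d)) NOR ((e NOR e) NOR (d NOR d))) NOR (((e NOR e) NOR (d NOR d)) NOR ((e NOR e) NOR (d NOR d))))) NOR ((e NOR e) NOR (b NOR b))) NOR (((((e NOR d) NOR (e NOR d)) NOR ((e NOR d) NOR (e NOR d))) NOR ((((e NOR e) NOR (d NOR d)) NOR ((e NOR e) NOR (d NOR d))) NOR (((e NOR e) NOR (d NOR d)) NOR ((e NOR e) NOR (d NOR d))))) NOR ((e NOR e) NOR (b NOR b))))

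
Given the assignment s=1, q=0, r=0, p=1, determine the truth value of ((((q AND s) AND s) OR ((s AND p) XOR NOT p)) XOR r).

Substituting: ((((0 AND 1) AND 1) OR ((1 AND 1) XOR NOT 1)) XOR 0)
= 1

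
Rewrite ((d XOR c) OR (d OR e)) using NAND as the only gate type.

((((d NAND (d NAND c)) NAND (c NAND (d NAND c))) NAND ((d NAND (d NAND c)) NAND (c NAND (d NAND c)))) NAND (((d NAND d) NAND (e NAND e)) NAND ((d NAND d) NAND (e NAND e))))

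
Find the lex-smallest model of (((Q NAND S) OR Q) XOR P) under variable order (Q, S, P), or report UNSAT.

Q=0, S=0, P=0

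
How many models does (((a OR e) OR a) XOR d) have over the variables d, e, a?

Satisfying assignments: (0,0,1), (0,1,0), (0,1,1), (1,0,0)
Count: 4 out of 8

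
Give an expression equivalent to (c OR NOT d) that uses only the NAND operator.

((c NAND c) NAND ((d NAND d) NAND (d NAND d)))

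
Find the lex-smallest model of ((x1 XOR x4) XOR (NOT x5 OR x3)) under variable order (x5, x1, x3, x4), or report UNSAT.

x5=0, x1=0, x3=0, x4=0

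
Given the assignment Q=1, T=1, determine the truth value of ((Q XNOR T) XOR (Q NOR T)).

Substituting: ((1 XNOR 1) XOR (1 NOR 1))
= 1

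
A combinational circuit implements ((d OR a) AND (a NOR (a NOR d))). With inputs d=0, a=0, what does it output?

Substituting: ((0 OR 0) AND (0 NOR (0 NOR 0)))
= 0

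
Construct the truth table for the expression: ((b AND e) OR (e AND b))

e | b | Output
--------------
0 | 0 | 0
0 | 1 | 0
1 | 0 | 0
1 | 1 | 1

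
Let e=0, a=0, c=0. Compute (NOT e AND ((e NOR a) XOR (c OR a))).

Substituting: (NOT 0 AND ((0 NOR 0) XOR (0 OR 0)))
= 1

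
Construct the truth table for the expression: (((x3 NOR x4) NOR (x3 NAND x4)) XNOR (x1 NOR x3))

x1 | x4 | x3 | Output
---------------------
0 | 0 | 0 | 0
0 | 0 | 1 | 1
0 | 1 | 0 | 0
0 | 1 | 1 | 0
1 | 0 | 0 | 1
1 | 0 | 1 | 1
1 | 1 | 0 | 1
1 | 1 | 1 | 0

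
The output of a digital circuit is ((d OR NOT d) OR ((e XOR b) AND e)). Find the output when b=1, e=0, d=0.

Substituting: ((0 OR NOT 0) OR ((0 XOR 1) AND 0))
= 1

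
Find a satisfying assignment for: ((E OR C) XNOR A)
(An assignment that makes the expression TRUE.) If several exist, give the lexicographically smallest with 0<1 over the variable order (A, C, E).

A=0, C=0, E=0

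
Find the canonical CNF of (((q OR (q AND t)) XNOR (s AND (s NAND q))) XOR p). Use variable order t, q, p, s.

(t OR q OR p OR NOT s) AND (t OR q OR NOT p OR s) AND (t OR NOT q OR p OR s) AND (t OR NOT q OR p OR NOT s) AND (NOT t OR q OR p OR NOT s) AND (NOT t OR q OR NOT p OR s) AND (NOT t OR NOT q OR p OR s) AND (NOT t OR NOT q OR p OR NOT s)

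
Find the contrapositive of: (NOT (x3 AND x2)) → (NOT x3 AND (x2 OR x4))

Contrapositive: NOT (NOT x3 AND (x2 OR x4)) → (x3 AND x2)
Note: A statement and its contrapositive are logically equivalent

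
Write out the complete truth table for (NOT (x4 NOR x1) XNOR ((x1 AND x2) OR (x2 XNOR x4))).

x4 | x1 | x2 | Output
---------------------
0 | 0 | 0 | 0
0 | 0 | 1 | 1
0 | 1 | 0 | 1
0 | 1 | 1 | 1
1 | 0 | 0 | 0
1 | 0 | 1 | 1
1 | 1 | 0 | 0
1 | 1 | 1 | 1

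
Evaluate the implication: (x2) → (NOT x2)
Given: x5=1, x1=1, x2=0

Antecedent (x2) = 0; consequent (NOT x2) = 1.
0 → 1 = 1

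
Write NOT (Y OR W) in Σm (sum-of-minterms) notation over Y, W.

Σm(0) = (NOT Y AND NOT W)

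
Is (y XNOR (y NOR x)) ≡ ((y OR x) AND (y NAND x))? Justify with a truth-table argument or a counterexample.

No. Counterexample: with x=0, y=1, Expression 1 = 0 but Expression 2 = 1.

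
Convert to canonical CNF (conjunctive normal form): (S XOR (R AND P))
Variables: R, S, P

(R OR S OR P) AND (R OR S OR NOT P) AND (NOT R OR S OR P) AND (NOT R OR NOT S OR NOT P)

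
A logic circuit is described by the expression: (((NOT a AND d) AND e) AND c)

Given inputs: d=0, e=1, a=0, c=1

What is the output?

Substituting: (((NOT 0 AND 0) AND 1) AND 1)
= 0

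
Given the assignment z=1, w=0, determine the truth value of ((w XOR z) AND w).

Substituting: ((0 XOR 1) AND 0)
= 0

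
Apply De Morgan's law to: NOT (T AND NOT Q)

NOT T OR Q
De Morgan's: NOT(AND of terms) = OR of negations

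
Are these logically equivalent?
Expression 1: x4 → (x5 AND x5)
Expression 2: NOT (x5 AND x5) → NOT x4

Yes, Contrapositive is always equivalent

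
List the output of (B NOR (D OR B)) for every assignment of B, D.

B | D | Output
--------------
0 | 0 | 1
0 | 1 | 0
1 | 0 | 0
1 | 1 | 0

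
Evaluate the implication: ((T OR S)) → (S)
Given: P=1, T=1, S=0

Antecedent ((T OR S)) = 1; consequent (S) = 0.
1 → 0 = 0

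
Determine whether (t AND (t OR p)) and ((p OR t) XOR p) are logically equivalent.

No. Counterexample: with t=1, p=1, Expression 1 = 1 but Expression 2 = 0.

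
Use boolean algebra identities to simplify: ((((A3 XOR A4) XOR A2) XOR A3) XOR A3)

By XOR self-cancellation ((E XOR v) XOR v = E):
= ((A3 XOR A4) XOR A2)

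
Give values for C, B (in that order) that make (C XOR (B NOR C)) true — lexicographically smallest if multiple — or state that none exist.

C=0, B=0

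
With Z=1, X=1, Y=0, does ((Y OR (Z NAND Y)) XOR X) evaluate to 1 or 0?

Substituting: ((0 OR (1 NAND 0)) XOR 1)
= 0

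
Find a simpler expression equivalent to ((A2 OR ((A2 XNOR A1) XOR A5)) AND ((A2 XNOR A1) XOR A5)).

By absorption (E AND (E OR v) = E):
= ((A2 XNOR A1) XOR A5)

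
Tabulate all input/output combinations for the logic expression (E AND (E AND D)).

E | D | Output
--------------
0 | 0 | 0
0 | 1 | 0
1 | 0 | 0
1 | 1 | 1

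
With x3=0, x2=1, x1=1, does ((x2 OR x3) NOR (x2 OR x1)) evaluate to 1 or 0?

Substituting: ((1 OR 0) NOR (1 OR 1))
= 0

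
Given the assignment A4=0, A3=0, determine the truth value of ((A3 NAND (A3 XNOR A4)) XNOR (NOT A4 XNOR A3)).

Substituting: ((0 NAND (0 XNOR 0)) XNOR (NOT 0 XNOR 0))
= 0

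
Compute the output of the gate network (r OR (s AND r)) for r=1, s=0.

Substituting: (1 OR (0 AND 1))
= 1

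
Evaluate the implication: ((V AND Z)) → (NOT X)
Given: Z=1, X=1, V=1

Antecedent ((V AND Z)) = 1; consequent (NOT X) = 0.
1 → 0 = 0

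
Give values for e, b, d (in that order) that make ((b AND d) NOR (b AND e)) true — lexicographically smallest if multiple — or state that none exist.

e=0, b=0, d=0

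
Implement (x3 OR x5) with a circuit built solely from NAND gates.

((x3 NAND x3) NAND (x5 NAND x5))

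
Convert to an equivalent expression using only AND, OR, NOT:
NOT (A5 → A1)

A5 AND NOT A1
(Negated implication: NOT(A → B) = A AND NOT B)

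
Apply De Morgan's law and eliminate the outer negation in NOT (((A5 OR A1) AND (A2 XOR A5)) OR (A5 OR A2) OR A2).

NOT ((A5 OR A1) AND (A2 XOR A5)) AND NOT (A5 OR A2) AND NOT A2
De Morgan's: NOT(OR of terms) = AND of negations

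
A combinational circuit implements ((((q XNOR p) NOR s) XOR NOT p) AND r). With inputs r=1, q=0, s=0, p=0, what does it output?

Substituting: ((((0 XNOR 0) NOR 0) XOR NOT 0) AND 1)
= 1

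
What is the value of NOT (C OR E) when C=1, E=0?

Substituting: NOT (1 OR 0)
= 0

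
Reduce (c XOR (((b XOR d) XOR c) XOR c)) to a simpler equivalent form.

By XOR self-cancellation ((E XOR v) XOR v = E):
= ((b XOR d) XOR c)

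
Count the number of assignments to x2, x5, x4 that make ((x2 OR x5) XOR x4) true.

Satisfying assignments: (0,0,1), (0,1,0), (1,0,0), (1,1,0)
Count: 4 out of 8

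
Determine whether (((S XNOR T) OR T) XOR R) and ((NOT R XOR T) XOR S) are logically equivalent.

No. Counterexample: with T=1, R=0, S=0, Expression 1 = 1 but Expression 2 = 0.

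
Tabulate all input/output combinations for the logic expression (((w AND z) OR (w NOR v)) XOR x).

w | x | z | v | Output
----------------------
0 | 0 | 0 | 0 | 1
0 | 0 | 0 | 1 | 0
0 | 0 | 1 | 0 | 1
0 | 0 | 1 | 1 | 0
0 | 1 | 0 | 0 | 0
0 | 1 | 0 | 1 | 1
0 | 1 | 1 | 0 | 0
0 | 1 | 1 | 1 | 1
1 | 0 | 0 | 0 | 0
1 | 0 | 0 | 1 | 0
1 | 0 | 1 | 0 | 1
1 | 0 | 1 | 1 | 1
1 | 1 | 0 | 0 | 1
1 | 1 | 0 | 1 | 1
1 | 1 | 1 | 0 | 0
1 | 1 | 1 | 1 | 0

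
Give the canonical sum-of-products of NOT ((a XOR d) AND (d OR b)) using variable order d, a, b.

Σm(0, 1, 2, 6, 7) = (NOT d AND NOT a AND NOT b) OR (NOT d AND NOT a AND b) OR (NOT d AND a AND NOT b) OR (d AND a AND NOT b) OR (d AND a AND b)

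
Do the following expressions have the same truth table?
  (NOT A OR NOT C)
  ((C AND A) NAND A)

Yes, they are equivalent — the two output columns agree on all 4 assignments:
A | C | Expression 1 | Expression 2
-----------------------------------
0 | 0 | 1 | 1
0 | 1 | 1 | 1
1 | 0 | 1 | 1
1 | 1 | 0 | 0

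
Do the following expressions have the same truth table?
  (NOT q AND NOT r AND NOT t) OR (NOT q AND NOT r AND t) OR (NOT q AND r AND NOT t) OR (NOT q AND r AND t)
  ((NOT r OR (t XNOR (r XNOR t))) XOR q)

Yes, they are equivalent — the two output columns agree on all 8 assignments:
q | r | t | Expression 1 | Expression 2
---------------------------------------
0 | 0 | 0 | 1 | 1
0 | 0 | 1 | 1 | 1
0 | 1 | 0 | 1 | 1
0 | 1 | 1 | 1 | 1
1 | 0 | 0 | 0 | 0
1 | 0 | 1 | 0 | 0
1 | 1 | 0 | 0 | 0
1 | 1 | 1 | 0 | 0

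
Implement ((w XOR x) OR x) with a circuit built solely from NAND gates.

((((w NAND (w NAND x)) NAND (x NAND (w NAND x))) NAND ((w NAND (w NAND x)) NAND (x NAND (w NAND x)))) NAND (x NAND x))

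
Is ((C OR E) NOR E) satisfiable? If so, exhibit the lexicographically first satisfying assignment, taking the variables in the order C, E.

C=0, E=0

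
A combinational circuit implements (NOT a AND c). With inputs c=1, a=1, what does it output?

Substituting: (NOT 1 AND 1)
= 0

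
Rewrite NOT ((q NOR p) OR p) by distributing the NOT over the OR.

NOT (q NOR p) AND NOT p
De Morgan's: NOT(OR of terms) = AND of negations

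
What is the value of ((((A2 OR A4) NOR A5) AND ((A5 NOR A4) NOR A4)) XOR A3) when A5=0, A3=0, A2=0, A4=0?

Substituting: ((((0 OR 0) NOR 0) AND ((0 NOR 0) NOR 0)) XOR 0)
= 0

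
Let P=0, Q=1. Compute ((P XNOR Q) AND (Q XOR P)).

Substituting: ((0 XNOR 1) AND (1 XOR 0))
= 0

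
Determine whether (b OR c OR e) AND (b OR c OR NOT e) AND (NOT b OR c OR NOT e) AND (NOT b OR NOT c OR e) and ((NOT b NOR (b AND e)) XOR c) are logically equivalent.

Yes, they are equivalent — the two output columns agree on all 8 assignments:
b | c | e | Expression 1 | Expression 2
---------------------------------------
0 | 0 | 0 | 0 | 0
0 | 0 | 1 | 0 | 0
0 | 1 | 0 | 1 | 1
0 | 1 | 1 | 1 | 1
1 | 0 | 0 | 1 | 1
1 | 0 | 1 | 0 | 0
1 | 1 | 0 | 0 | 0
1 | 1 | 1 | 1 | 1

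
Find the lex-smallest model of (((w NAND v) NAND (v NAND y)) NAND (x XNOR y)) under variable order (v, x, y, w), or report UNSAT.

v=0, x=0, y=0, w=0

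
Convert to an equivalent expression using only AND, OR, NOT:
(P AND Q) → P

NOT (P AND Q) OR P
(Implication elimination: A → B = NOT A OR B)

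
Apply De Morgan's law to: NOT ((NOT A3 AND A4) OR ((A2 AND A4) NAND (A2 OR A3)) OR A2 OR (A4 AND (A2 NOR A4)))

NOT (NOT A3 AND A4) AND NOT ((A2 AND A4) NAND (A2 OR A3)) AND NOT A2 AND NOT (A4 AND (A2 NOR A4))
De Morgan's: NOT(OR of terms) = AND of negations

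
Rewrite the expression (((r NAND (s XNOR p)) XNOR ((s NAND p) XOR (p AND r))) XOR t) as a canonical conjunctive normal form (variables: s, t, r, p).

(s OR t OR NOT r OR p) AND (s OR t OR NOT r OR NOT p) AND (s OR NOT t OR r OR p) AND (s OR NOT t OR r OR NOT p) AND (NOT s OR t OR r OR NOT p) AND (NOT s OR t OR NOT r OR NOT p) AND (NOT s OR NOT t OR r OR p) AND (NOT s OR NOT t OR NOT r OR p)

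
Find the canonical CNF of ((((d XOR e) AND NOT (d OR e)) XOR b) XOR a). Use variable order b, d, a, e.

(b OR d OR a OR e) AND (b OR d OR a OR NOT e) AND (b OR NOT d OR a OR e) AND (b OR NOT d OR a OR NOT e) AND (NOT b OR d OR NOT a OR e) AND (NOT b OR d OR NOT a OR NOT e) AND (NOT b OR NOT d OR NOT a OR e) AND (NOT b OR NOT d OR NOT a OR NOT e)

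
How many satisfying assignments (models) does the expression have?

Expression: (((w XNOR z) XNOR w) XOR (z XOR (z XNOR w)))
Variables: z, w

Satisfying assignments: (0,0), (1,1)
Count: 2 out of 4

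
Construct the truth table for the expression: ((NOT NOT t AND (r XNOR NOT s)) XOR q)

q | t | s | r | Output
----------------------
0 | 0 | 0 | 0 | 0
0 | 0 | 0 | 1 | 0
0 | 0 | 1 | 0 | 0
0 | 0 | 1 | 1 | 0
0 | 1 | 0 | 0 | 0
0 | 1 | 0 | 1 | 1
0 | 1 | 1 | 0 | 1
0 | 1 | 1 | 1 | 0
1 | 0 | 0 | 0 | 1
1 | 0 | 0 | 1 | 1
1 | 0 | 1 | 0 | 1
1 | 0 | 1 | 1 | 1
1 | 1 | 0 | 0 | 1
1 | 1 | 0 | 1 | 0
1 | 1 | 1 | 0 | 0
1 | 1 | 1 | 1 | 1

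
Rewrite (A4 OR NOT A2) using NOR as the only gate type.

((A4 NOR (A2 NOR A2)) NOR (A4 NOR (A2 NOR A2)))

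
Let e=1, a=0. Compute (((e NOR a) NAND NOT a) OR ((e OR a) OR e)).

Substituting: (((1 NOR 0) NAND NOT 0) OR ((1 OR 0) OR 1))
= 1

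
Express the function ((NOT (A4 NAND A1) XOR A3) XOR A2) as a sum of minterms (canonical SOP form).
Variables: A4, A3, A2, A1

Σm(2, 3, 4, 5, 9, 10, 12, 15) = (NOT A4 AND NOT A3 AND A2 AND NOT A1) OR (NOT A4 AND NOT A3 AND A2 AND A1) OR (NOT A4 AND A3 AND NOT A2 AND NOT A1) OR (NOT A4 AND A3 AND NOT A2 AND A1) OR (A4 AND NOT A3 AND NOT A2 AND A1) OR (A4 AND NOT A3 AND A2 AND NOT A1) OR (A4 AND A3 AND NOT A2 AND NOT A1) OR (A4 AND A3 AND A2 AND A1)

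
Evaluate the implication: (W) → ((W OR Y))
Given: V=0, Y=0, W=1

Antecedent (W) = 1; consequent ((W OR Y)) = 1.
1 → 1 = 1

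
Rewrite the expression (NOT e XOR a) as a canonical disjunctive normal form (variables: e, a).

(NOT e AND NOT a) OR (e AND a)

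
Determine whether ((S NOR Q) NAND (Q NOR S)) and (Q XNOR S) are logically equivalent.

No. Counterexample: with S=0, Q=0, Expression 1 = 0 but Expression 2 = 1.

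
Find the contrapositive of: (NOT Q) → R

Contrapositive: NOT R → Q
Note: A statement and its contrapositive are logically equivalent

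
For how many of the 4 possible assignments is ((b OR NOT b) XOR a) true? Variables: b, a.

Satisfying assignments: (0,0), (1,0)
Count: 2 out of 4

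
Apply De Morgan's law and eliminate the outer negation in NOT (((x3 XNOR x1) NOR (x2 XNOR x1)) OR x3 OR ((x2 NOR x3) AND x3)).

NOT ((x3 XNOR x1) NOR (x2 XNOR x1)) AND NOT x3 AND NOT ((x2 NOR x3) AND x3)
De Morgan's: NOT(OR of terms) = AND of negations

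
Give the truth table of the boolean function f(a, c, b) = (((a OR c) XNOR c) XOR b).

a | c | b | Output
------------------
0 | 0 | 0 | 1
0 | 0 | 1 | 0
0 | 1 | 0 | 1
0 | 1 | 1 | 0
1 | 0 | 0 | 0
1 | 0 | 1 | 1
1 | 1 | 0 | 1
1 | 1 | 1 | 0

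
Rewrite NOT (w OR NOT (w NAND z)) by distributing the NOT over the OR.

NOT w AND (w NAND z)
De Morgan's: NOT(OR of terms) = AND of negations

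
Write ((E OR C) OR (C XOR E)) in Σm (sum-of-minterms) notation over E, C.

Σm(1, 2, 3) = (NOT E AND C) OR (E AND NOT C) OR (E AND C)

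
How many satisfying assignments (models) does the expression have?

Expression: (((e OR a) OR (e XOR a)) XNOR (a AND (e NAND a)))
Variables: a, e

Satisfying assignments: (0,0), (1,0)
Count: 2 out of 4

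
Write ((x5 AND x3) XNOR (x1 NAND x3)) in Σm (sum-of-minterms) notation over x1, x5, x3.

Σm(3, 5) = (NOT x1 AND x5 AND x3) OR (x1 AND NOT x5 AND x3)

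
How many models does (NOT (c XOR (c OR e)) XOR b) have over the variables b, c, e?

Satisfying assignments: (0,0,0), (0,1,0), (0,1,1), (1,0,1)
Count: 4 out of 8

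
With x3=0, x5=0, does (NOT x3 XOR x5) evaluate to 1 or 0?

Substituting: (NOT 0 XOR 0)
= 1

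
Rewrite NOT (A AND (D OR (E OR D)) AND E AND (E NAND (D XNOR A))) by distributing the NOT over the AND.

NOT A OR NOT (D OR (E OR D)) OR NOT E OR NOT (E NAND (D XNOR A))
De Morgan's: NOT(AND of terms) = OR of negations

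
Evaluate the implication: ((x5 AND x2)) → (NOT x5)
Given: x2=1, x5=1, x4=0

Antecedent ((x5 AND x2)) = 1; consequent (NOT x5) = 0.
1 → 0 = 0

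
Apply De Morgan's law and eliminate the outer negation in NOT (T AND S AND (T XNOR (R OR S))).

NOT T OR NOT S OR NOT (T XNOR (R OR S))
De Morgan's: NOT(AND of terms) = OR of negations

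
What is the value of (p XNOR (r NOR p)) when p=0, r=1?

Substituting: (0 XNOR (1 NOR 0))
= 1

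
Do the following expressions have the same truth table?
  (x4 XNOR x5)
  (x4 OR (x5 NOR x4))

No. Counterexample: with x5=0, x4=1, Expression 1 = 0 but Expression 2 = 1.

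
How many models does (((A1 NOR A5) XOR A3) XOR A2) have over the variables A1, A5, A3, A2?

Satisfying assignments: (0,0,0,0), (0,0,1,1), (0,1,0,1), (0,1,1,0), (1,0,0,1), (1,0,1,0), (1,1,0,1), (1,1,1,0)
Count: 8 out of 16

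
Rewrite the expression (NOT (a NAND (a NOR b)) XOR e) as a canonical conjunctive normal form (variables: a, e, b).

(a OR e OR b) AND (a OR e OR NOT b) AND (NOT a OR e OR b) AND (NOT a OR e OR NOT b)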